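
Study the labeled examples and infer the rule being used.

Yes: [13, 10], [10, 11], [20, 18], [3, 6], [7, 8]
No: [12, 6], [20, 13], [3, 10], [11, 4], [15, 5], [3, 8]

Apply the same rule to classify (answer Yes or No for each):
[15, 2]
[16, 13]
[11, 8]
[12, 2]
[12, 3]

One predicate separates the groups cleanly: |first − second| ≤ 3.
[15, 2]: No (|15−2| = 13). [16, 13]: Yes (|16−13| = 3). [11, 8]: Yes (|11−8| = 3). [12, 2]: No (|12−2| = 10). [12, 3]: No (|12−3| = 9).

No, Yes, Yes, No, No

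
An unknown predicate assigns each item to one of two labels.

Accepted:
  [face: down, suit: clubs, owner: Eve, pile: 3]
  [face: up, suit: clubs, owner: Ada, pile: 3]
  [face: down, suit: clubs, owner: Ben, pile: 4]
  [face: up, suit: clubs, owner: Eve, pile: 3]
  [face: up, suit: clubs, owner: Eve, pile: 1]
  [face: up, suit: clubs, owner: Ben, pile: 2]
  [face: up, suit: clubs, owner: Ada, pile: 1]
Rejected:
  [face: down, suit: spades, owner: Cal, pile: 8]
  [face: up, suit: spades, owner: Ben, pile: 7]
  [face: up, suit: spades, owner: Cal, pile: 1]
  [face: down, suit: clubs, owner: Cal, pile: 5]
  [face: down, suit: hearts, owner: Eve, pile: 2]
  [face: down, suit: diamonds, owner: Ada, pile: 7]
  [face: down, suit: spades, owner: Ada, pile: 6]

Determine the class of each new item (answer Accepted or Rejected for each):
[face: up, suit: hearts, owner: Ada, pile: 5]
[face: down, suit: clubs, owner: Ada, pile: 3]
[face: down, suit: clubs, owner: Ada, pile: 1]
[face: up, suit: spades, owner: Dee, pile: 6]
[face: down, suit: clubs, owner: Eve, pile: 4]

'Accepted' ⟺ suit is clubs AND pile ≤ 4.
[face: up, suit: hearts, owner: Ada, pile: 5]: suit is hearts, pile = 5, fails this test → Rejected. [face: down, suit: clubs, owner: Ada, pile: 3]: suit is clubs, pile = 3, matches → Accepted. [face: down, suit: clubs, owner: Ada, pile: 1]: suit is clubs, pile = 1, matches → Accepted. [face: up, suit: spades, owner: Dee, pile: 6]: suit is spades, pile = 6, fails this test → Rejected. [face: down, suit: clubs, owner: Eve, pile: 4]: suit is clubs, pile = 4, matches → Accepted.

Rejected, Accepted, Accepted, Rejected, Accepted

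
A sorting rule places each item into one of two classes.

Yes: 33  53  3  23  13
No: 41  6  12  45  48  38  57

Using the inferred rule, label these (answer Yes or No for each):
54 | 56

No, No

Looking at the examples, the only property every 'Yes' case has and every 'No' case lacks is: ends in digit 3.
54 → last digit 4 → No. 56 → last digit 6 → No.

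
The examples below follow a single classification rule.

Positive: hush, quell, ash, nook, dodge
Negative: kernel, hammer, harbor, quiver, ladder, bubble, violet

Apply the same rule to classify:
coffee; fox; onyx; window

One predicate separates the groups cleanly: length ≤ 5.
coffee → length 6 → Negative.
fox → length 3 → Positive.
onyx → length 4 → Positive.
window → length 6 → Negative.

Negative, Positive, Positive, Negative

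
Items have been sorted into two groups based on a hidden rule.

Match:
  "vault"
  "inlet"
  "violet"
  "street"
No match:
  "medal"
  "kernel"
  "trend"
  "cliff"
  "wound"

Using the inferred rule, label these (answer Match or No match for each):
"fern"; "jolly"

No match, No match

All 'Match' examples share one property — ends with 't' — and every 'No match' example lacks it.
"fern" → ends with 'n' → No match. "jolly" → ends with 'y' → No match.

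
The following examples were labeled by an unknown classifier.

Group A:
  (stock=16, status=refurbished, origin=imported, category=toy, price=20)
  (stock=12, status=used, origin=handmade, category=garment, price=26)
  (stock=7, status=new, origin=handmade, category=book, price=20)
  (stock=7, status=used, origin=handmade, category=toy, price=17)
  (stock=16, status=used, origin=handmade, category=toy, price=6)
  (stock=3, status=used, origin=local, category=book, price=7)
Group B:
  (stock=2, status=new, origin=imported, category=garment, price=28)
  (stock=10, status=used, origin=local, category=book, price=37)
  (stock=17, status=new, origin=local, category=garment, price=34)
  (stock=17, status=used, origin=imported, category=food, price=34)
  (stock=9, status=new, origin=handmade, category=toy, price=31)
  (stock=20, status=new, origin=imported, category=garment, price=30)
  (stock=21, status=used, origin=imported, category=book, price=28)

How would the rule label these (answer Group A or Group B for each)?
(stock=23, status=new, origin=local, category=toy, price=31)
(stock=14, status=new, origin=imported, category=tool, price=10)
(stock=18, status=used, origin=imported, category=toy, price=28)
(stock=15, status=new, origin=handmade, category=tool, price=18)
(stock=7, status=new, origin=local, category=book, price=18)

The distinguishing property — price ≤ 26 — holds for all the 'Group A' cases and none of the 'Group B' cases.
(stock=23, status=new, origin=local, category=toy, price=31): price = 31, fails this test → Group B. (stock=14, status=new, origin=imported, category=tool, price=10): price = 10, meets the rule → Group A. (stock=18, status=used, origin=imported, category=toy, price=28): price = 28, fails this test → Group B. (stock=15, status=new, origin=handmade, category=tool, price=18): price = 18, meets the rule → Group A. (stock=7, status=new, origin=local, category=book, price=18): price = 18, meets the rule → Group A.

Group B, Group A, Group B, Group A, Group A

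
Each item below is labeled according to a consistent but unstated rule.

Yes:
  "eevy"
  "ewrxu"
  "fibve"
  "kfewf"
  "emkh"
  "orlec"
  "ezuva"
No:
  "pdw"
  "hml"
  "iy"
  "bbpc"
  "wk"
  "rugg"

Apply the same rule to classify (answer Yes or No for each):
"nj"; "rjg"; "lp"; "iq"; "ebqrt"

No, No, No, No, Yes

The simplest hypothesis consistent with all the labels is: contains 'e'.
"nj" → no 'e' → No.
"rjg" → no 'e' → No.
"lp" → no 'e' → No.
"iq" → no 'e' → No.
"ebqrt" → has 'e' → Yes.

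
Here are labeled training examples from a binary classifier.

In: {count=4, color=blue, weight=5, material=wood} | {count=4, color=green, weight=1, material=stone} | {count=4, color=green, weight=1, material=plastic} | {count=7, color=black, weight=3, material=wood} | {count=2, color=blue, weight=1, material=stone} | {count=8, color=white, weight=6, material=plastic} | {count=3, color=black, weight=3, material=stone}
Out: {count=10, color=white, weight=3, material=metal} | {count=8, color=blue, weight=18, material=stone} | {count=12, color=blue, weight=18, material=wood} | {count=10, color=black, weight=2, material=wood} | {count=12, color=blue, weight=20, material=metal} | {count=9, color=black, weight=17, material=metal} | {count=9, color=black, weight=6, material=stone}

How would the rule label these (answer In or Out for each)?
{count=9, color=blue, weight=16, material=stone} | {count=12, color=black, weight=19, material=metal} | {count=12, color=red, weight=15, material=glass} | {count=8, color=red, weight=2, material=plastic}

The simplest hypothesis consistent with all the labels is: weight ≤ 6 AND count ≤ 8.
{count=9, color=blue, weight=16, material=stone}: weight = 16, count = 9, fails the rule → Out.
{count=12, color=black, weight=19, material=metal}: weight = 19, count = 12, fails the rule → Out.
{count=12, color=red, weight=15, material=glass}: weight = 15, count = 12, fails the rule → Out.
{count=8, color=red, weight=2, material=plastic}: weight = 2, count = 8, meets the rule → In.

Out, Out, Out, In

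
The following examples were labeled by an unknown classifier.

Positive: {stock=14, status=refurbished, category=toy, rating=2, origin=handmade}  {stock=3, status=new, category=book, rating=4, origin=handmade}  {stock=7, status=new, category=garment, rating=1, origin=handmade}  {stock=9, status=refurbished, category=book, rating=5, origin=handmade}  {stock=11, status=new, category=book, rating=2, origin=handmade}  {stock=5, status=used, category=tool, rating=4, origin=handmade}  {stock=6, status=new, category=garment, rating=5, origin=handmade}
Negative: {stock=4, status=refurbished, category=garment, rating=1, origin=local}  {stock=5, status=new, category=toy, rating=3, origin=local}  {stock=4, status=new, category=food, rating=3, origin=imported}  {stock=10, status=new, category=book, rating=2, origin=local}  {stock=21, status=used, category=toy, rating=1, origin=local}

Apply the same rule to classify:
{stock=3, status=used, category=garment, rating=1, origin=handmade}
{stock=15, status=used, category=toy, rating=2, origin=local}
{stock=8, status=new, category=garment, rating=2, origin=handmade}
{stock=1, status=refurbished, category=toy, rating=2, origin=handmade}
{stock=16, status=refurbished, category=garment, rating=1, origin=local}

Positive, Negative, Positive, Positive, Negative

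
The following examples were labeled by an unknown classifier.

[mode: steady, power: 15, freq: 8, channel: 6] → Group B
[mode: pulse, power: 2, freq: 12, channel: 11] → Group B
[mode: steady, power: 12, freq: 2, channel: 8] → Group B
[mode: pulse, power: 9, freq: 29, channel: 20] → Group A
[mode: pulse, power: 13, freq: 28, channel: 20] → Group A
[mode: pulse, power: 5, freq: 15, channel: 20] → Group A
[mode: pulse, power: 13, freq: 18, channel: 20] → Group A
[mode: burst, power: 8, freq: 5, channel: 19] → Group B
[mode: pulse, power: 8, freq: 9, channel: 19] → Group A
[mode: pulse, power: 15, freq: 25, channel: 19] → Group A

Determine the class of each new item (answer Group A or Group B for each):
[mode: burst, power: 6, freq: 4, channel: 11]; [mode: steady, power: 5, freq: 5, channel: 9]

Group B, Group B

The distinguishing property — mode is pulse AND power ≥ 5 — holds for all the 'Group A' cases and none of the 'Group B' cases.
[mode: burst, power: 6, freq: 4, channel: 11]: mode is burst, power = 6, fails the rule → Group B. [mode: steady, power: 5, freq: 5, channel: 9]: mode is steady, power = 5, fails the rule → Group B.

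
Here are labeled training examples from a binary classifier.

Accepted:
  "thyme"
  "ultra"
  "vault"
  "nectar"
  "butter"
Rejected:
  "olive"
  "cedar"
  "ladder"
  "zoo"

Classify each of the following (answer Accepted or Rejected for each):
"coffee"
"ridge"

Rejected, Rejected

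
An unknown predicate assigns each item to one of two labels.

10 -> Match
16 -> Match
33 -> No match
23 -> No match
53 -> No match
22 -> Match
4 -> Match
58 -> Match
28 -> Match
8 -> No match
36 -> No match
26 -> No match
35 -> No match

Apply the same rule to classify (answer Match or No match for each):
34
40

Match, Match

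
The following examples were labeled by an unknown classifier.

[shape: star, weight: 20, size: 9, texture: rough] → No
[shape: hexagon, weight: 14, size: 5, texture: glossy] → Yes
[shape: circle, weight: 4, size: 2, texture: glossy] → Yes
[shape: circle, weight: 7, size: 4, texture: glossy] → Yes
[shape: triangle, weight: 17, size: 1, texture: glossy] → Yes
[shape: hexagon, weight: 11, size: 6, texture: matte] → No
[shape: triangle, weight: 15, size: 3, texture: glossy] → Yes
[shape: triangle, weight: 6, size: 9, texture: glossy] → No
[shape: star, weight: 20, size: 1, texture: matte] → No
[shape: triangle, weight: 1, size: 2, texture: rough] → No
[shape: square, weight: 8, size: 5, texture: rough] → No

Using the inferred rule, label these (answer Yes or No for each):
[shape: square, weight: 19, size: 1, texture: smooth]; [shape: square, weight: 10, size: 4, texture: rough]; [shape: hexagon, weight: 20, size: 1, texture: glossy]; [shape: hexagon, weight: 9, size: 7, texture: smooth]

No, No, Yes, No

'Yes' ⟺ texture is glossy AND size ≤ 5.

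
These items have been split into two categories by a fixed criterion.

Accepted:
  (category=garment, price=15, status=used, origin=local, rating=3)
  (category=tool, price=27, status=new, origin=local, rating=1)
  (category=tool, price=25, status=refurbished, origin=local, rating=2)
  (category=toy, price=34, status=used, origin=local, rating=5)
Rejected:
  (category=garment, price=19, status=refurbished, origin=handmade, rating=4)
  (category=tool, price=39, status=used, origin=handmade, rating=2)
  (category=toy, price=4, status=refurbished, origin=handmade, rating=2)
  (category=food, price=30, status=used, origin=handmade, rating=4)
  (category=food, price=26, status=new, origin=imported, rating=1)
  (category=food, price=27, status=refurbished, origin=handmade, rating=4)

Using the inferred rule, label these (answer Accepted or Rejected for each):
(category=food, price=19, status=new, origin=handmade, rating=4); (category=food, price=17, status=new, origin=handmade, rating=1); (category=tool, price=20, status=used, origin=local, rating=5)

Rejected, Rejected, Accepted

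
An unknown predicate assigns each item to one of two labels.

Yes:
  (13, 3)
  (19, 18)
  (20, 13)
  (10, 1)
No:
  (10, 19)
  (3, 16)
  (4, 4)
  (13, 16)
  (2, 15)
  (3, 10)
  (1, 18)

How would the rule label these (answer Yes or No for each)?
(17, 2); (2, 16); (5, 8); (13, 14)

Yes, No, No, No

The pattern is that an item is 'Yes' exactly when: first > second.
Yes: (17, 2), since 17 > 2. No: (2, 16), since 2 < 16. No: (5, 8), since 5 < 8. No: (13, 14), since 13 < 14.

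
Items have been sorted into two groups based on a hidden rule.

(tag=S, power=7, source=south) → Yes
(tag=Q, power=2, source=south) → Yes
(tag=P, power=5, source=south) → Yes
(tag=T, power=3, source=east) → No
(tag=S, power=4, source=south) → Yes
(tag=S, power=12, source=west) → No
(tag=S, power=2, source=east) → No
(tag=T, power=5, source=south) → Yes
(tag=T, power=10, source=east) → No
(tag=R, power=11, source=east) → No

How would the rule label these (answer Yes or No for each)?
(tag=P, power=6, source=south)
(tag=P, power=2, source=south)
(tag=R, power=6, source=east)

Yes, Yes, No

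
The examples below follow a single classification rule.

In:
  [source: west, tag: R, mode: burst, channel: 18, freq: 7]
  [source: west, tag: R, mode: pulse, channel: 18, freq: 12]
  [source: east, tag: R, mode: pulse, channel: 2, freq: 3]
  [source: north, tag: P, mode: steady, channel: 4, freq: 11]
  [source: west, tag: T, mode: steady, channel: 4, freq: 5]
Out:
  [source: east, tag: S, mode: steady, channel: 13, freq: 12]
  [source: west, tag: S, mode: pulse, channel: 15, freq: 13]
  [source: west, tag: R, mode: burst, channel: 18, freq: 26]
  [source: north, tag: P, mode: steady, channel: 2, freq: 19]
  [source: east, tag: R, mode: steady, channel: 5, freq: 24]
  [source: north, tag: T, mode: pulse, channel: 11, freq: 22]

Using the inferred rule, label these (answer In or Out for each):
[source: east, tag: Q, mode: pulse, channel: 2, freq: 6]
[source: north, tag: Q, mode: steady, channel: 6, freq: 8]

Every 'In' example satisfies: freq ≤ 12 AND channel ≠ 13. None of the 'Out' examples do.
[source: east, tag: Q, mode: pulse, channel: 2, freq: 6] — freq = 6, channel = 2, hence In.
[source: north, tag: Q, mode: steady, channel: 6, freq: 8] — freq = 8, channel = 6, hence In.

In, In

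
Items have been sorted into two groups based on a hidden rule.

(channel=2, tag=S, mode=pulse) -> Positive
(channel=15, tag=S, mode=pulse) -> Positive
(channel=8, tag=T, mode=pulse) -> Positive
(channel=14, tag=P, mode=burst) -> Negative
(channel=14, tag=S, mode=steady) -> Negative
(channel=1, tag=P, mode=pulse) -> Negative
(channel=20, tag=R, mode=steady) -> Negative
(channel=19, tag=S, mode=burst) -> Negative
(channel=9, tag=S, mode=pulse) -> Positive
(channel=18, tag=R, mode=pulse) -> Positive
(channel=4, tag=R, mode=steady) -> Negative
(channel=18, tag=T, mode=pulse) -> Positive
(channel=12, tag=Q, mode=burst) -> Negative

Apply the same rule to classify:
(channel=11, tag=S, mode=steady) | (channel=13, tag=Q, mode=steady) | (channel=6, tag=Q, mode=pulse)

Negative, Negative, Positive

Rule: mode is pulse AND channel ≥ 2. This holds for each 'Positive' example and fails for each 'Negative' one.
(channel=11, tag=S, mode=steady): Negative (mode is steady, channel = 11). (channel=13, tag=Q, mode=steady): Negative (mode is steady, channel = 13). (channel=6, tag=Q, mode=pulse): Positive (mode is pulse, channel = 6).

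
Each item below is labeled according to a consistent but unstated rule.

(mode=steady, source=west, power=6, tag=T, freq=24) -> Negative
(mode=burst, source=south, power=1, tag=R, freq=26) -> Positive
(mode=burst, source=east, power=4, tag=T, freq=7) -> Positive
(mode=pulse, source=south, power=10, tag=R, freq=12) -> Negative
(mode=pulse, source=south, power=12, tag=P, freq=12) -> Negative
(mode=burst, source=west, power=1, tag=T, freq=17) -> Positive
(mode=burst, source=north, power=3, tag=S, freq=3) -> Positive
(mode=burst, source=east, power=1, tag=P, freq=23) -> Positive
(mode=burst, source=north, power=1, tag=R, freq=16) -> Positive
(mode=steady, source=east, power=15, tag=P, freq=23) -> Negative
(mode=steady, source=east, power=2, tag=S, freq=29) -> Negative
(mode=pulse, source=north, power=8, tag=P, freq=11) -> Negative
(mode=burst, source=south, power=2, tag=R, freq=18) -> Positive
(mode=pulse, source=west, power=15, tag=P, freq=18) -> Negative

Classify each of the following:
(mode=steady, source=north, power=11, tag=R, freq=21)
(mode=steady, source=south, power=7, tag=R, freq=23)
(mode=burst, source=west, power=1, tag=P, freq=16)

Negative, Negative, Positive

Rule: mode is burst. This holds for each 'Positive' example and fails for each 'Negative' one.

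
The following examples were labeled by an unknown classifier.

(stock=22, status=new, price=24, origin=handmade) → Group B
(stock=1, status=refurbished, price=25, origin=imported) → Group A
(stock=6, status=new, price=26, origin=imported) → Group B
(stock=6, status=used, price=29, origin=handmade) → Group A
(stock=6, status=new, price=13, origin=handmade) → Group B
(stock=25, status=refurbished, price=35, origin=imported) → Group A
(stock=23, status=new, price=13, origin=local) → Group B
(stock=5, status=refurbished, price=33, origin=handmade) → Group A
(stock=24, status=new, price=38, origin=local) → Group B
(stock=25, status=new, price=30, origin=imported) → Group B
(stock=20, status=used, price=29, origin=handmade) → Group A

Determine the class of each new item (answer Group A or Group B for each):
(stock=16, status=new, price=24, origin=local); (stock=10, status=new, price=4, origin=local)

One predicate separates the groups cleanly: status is not new.
(stock=16, status=new, price=24, origin=local) → status is new → Group B.
(stock=10, status=new, price=4, origin=local) → status is new → Group B.

Group B, Group B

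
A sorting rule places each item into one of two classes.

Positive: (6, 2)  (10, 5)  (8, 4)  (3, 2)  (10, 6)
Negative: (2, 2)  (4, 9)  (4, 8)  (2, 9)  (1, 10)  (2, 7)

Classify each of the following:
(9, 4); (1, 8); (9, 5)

One predicate separates the groups cleanly: first > second.

Positive, Negative, Positive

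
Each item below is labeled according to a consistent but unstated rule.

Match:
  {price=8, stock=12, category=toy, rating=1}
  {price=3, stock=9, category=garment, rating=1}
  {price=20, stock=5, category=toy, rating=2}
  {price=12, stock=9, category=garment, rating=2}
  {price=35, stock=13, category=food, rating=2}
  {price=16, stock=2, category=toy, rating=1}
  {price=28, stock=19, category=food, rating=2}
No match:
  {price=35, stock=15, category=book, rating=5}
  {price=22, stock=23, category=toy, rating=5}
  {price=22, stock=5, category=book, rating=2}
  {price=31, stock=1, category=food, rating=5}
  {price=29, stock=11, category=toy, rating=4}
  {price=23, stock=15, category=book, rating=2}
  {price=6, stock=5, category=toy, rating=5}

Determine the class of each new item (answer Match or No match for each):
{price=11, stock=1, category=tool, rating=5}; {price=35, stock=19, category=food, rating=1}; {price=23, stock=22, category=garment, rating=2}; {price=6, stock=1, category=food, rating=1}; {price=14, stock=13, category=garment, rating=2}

A rule that fits every label: category is not book AND rating ≤ 2 — true of each 'Match' example, false of each 'No match' one.

No match, Match, Match, Match, Match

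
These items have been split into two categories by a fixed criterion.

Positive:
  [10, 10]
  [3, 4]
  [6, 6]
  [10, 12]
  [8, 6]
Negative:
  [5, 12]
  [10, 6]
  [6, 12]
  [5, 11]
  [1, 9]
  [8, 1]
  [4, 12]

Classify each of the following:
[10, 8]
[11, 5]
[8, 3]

The pattern is that an item is 'Positive' exactly when: |first − second| ≤ 2.
[10, 8] → |10−8| = 2 → Positive.
[11, 5] → |11−5| = 6 → Negative.
[8, 3] → |8−3| = 5 → Negative.

Positive, Negative, Negative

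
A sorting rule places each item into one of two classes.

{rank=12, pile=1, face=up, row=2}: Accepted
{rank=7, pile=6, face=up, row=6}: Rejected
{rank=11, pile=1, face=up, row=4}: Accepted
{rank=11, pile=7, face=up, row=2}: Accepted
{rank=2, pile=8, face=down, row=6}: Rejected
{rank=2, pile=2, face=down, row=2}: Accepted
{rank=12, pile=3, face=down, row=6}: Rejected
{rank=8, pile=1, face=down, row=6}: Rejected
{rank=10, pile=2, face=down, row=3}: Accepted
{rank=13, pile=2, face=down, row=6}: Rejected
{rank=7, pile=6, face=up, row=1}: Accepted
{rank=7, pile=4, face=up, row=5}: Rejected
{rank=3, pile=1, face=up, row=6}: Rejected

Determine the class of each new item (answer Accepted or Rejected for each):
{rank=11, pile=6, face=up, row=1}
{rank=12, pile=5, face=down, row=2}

Accepted, Accepted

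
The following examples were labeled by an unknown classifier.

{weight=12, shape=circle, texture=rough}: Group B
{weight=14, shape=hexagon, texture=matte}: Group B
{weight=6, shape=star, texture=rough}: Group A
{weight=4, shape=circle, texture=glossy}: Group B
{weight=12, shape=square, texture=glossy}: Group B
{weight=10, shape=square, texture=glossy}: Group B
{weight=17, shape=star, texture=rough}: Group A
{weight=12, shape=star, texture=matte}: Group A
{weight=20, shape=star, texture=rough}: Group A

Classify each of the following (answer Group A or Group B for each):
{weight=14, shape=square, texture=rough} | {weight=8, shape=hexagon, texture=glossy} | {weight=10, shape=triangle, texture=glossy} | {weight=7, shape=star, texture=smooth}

The classifier is using: shape is star.
{weight=14, shape=square, texture=rough} → shape is square → Group B. {weight=8, shape=hexagon, texture=glossy} → shape is hexagon → Group B. {weight=10, shape=triangle, texture=glossy} → shape is triangle → Group B. {weight=7, shape=star, texture=smooth} → shape is star → Group A.

Group B, Group B, Group B, Group A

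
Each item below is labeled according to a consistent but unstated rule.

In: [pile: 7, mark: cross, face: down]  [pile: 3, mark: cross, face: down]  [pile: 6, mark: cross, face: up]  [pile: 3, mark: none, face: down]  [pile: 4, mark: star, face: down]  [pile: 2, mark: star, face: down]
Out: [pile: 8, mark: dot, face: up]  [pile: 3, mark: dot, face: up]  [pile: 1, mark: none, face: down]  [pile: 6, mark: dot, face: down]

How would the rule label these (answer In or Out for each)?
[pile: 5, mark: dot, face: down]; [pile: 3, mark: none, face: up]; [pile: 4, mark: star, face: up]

Out, In, In

The common property of the 'In' items is: mark is not dot AND pile ≥ 2. No 'Out' item has it.
Out: [pile: 5, mark: dot, face: down], since mark is dot, pile = 5. In: [pile: 3, mark: none, face: up], since mark is none, pile = 3. In: [pile: 4, mark: star, face: up], since mark is star, pile = 4.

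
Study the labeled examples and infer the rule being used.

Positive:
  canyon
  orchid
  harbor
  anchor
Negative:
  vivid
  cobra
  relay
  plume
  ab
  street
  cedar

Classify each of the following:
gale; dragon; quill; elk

The pattern is that an item is 'Positive' exactly when: even length AND contains 'o'.
gale: length 4, no 'o', fails this test → Negative. dragon: length 6, has 'o', qualifies → Positive. quill: length 5, no 'o', fails this test → Negative. elk: length 3, no 'o', fails this test → Negative.

Negative, Positive, Negative, Negative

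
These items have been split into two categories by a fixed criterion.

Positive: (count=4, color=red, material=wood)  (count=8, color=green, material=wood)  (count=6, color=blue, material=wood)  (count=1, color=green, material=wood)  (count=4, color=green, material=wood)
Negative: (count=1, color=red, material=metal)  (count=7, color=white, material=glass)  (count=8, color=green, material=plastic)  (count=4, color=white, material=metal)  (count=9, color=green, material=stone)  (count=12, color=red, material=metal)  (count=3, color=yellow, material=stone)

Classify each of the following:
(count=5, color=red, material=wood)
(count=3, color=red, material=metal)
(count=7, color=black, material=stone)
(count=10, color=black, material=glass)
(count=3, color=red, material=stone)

Positive, Negative, Negative, Negative, Negative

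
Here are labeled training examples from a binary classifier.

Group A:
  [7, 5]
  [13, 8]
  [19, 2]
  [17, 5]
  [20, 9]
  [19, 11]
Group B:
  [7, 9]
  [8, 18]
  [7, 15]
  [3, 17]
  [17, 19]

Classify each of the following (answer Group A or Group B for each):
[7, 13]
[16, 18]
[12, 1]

Group B, Group B, Group A

The common property of the 'Group A' items is: first > second. No 'Group B' item has it.
Group B: [7, 13], since 7 < 13. Group B: [16, 18], since 16 < 18. Group A: [12, 1], since 12 > 1.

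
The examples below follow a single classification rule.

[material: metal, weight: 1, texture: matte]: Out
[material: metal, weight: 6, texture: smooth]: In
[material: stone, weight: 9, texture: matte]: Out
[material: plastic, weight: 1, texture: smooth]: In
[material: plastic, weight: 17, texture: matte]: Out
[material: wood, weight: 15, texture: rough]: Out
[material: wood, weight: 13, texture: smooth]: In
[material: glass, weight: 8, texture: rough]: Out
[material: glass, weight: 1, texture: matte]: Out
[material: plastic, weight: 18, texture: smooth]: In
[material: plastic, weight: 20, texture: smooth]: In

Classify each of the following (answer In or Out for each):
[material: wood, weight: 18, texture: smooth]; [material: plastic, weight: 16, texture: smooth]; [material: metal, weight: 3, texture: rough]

In, In, Out

Comparing the two groups points to one rule — texture is smooth.
In: [material: wood, weight: 18, texture: smooth], since texture is smooth.
In: [material: plastic, weight: 16, texture: smooth], since texture is smooth.
Out: [material: metal, weight: 3, texture: rough], since texture is rough.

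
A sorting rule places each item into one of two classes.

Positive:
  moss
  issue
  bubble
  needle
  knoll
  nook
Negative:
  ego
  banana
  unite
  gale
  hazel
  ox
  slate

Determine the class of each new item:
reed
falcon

The rule appears to be: has a double letter.

Positive, Negative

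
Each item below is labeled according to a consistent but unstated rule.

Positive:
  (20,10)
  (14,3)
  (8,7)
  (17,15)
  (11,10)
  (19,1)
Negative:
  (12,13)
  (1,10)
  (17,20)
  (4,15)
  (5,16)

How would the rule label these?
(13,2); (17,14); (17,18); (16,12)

Positive, Positive, Negative, Positive

Rule: first > second. This holds for each 'Positive' example and fails for each 'Negative' one.
(13,2) — 13 > 2, hence Positive.
(17,14) — 17 > 14, hence Positive.
(17,18) — 17 < 18, hence Negative.
(16,12) — 16 > 12, hence Positive.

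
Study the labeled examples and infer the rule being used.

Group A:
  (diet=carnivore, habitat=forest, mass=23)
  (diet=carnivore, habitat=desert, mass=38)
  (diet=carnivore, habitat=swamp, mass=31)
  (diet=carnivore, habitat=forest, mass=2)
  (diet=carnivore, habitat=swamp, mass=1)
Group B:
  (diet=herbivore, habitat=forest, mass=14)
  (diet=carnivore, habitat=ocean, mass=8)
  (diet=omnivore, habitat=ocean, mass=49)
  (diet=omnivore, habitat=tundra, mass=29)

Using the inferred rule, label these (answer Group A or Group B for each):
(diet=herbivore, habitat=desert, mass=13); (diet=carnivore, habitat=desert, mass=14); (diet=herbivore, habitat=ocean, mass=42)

One predicate separates the groups cleanly: diet is carnivore AND mass ≠ 8.
(diet=herbivore, habitat=desert, mass=13): diet is herbivore, mass = 13 — lacks this property, so Group B. (diet=carnivore, habitat=desert, mass=14): diet is carnivore, mass = 14 — meets the rule, so Group A. (diet=herbivore, habitat=ocean, mass=42): diet is herbivore, mass = 42 — lacks this property, so Group B.

Group B, Group A, Group B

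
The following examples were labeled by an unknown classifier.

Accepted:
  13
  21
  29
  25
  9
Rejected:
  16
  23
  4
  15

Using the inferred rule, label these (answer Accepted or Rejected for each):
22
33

The simplest hypothesis consistent with all the labels is: ≡ 1 (mod 4).
22: 22 mod 4 = 2, does not fit → Rejected. 33: 33 mod 4 = 1, matches → Accepted.

Rejected, Accepted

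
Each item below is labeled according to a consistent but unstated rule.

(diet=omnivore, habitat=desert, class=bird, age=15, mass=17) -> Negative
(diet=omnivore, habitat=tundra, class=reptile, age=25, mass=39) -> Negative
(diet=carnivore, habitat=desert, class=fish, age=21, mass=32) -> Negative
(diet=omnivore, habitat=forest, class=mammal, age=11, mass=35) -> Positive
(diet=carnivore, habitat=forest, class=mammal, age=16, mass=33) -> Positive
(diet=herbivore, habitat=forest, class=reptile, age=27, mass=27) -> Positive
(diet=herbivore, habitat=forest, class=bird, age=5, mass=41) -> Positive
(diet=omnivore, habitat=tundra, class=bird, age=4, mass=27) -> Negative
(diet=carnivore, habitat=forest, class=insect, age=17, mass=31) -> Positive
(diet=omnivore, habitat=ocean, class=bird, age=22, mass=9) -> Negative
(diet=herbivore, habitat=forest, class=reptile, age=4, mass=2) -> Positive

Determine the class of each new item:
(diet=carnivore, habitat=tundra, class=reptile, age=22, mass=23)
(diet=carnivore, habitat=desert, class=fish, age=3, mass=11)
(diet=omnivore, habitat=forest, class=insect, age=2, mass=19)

The distinguishing property — habitat is forest — holds for all the 'Positive' cases and none of the 'Negative' cases.
(diet=carnivore, habitat=tundra, class=reptile, age=22, mass=23): Negative (habitat is tundra).
(diet=carnivore, habitat=desert, class=fish, age=3, mass=11): Negative (habitat is desert).
(diet=omnivore, habitat=forest, class=insect, age=2, mass=19): Positive (habitat is forest).

Negative, Negative, Positive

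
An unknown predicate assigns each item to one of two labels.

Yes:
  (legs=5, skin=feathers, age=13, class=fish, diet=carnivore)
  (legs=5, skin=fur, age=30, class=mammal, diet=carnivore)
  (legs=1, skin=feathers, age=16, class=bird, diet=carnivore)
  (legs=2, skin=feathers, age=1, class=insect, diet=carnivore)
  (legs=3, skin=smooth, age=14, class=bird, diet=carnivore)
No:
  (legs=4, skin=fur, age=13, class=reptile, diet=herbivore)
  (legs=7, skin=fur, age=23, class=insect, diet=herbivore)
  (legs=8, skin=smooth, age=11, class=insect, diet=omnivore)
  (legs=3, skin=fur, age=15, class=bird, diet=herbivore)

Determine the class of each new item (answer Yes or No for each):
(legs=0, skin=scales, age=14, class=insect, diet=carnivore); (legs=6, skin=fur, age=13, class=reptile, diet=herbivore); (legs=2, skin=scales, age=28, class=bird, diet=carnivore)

Yes, No, Yes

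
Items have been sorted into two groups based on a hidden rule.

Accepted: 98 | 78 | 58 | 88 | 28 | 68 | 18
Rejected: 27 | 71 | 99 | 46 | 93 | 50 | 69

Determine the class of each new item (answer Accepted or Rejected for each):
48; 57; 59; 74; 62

Accepted, Rejected, Rejected, Rejected, Rejected

The simplest hypothesis consistent with all the labels is: ends in digit 8.
48: Accepted (last digit 8). 57: Rejected (last digit 7). 59: Rejected (last digit 9). 74: Rejected (last digit 4). 62: Rejected (last digit 2).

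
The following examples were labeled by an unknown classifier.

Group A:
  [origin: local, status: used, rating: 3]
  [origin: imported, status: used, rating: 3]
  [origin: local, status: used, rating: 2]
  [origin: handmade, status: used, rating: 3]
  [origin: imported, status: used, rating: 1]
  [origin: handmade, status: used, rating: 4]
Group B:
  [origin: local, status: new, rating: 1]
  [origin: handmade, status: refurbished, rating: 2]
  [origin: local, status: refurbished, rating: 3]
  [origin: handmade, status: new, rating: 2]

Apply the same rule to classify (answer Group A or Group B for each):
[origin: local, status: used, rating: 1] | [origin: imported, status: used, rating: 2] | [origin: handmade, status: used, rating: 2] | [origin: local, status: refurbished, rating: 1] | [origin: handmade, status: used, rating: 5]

Group A, Group A, Group A, Group B, Group A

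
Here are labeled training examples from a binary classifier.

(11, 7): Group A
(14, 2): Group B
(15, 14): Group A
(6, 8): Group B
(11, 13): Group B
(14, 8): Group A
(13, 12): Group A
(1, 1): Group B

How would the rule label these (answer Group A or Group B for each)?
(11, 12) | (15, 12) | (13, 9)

Every 'Group A' example satisfies: first > second AND sum ≥ 18. None of the 'Group B' examples do.
(11, 12): 11 < 12, 11+12 = 23, fails the rule → Group B. (15, 12): 15 > 12, 15+12 = 27, qualifies → Group A. (13, 9): 13 > 9, 13+9 = 22, qualifies → Group A.

Group B, Group A, Group A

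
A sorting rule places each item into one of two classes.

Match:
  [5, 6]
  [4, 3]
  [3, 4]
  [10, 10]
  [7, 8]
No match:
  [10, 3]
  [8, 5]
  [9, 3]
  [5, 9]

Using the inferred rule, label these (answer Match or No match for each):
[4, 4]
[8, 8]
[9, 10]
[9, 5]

The rule appears to be: |first − second| ≤ 1.
[4, 4]: |4−4| = 0 — satisfies this, so Match. [8, 8]: |8−8| = 0 — satisfies this, so Match. [9, 10]: |9−10| = 1 — satisfies this, so Match. [9, 5]: |9−5| = 4 — lacks this property, so No match.

Match, Match, Match, No match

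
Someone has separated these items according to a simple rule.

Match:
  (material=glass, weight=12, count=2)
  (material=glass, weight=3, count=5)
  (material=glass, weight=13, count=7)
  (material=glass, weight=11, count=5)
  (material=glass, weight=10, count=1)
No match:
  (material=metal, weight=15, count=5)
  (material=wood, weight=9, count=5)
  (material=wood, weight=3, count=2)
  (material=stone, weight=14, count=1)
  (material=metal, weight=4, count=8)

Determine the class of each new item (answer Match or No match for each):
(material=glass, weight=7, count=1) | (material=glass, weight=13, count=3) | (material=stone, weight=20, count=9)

Match, Match, No match

One predicate separates the groups cleanly: material is glass.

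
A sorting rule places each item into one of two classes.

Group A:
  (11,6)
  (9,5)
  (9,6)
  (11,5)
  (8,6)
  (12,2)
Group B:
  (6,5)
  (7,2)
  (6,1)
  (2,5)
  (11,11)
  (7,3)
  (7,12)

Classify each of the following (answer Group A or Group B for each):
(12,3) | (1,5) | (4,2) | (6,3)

Rule: first > second AND sum ≥ 14. This holds for each 'Group A' example and fails for each 'Group B' one.
(12,3): Group A (12 > 3, 12+3 = 15). (1,5): Group B (1 < 5, 1+5 = 6). (4,2): Group B (4 > 2, 4+2 = 6). (6,3): Group B (6 > 3, 6+3 = 9).

Group A, Group B, Group B, Group B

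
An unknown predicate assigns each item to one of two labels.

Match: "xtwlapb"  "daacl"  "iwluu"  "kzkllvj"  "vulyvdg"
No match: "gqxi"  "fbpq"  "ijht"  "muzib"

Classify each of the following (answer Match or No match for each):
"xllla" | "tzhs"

One predicate separates the groups cleanly: contains 'l'.
"xllla": has 'l', fits → Match. "tzhs": no 'l', doesn't qualify → No match.

Match, No match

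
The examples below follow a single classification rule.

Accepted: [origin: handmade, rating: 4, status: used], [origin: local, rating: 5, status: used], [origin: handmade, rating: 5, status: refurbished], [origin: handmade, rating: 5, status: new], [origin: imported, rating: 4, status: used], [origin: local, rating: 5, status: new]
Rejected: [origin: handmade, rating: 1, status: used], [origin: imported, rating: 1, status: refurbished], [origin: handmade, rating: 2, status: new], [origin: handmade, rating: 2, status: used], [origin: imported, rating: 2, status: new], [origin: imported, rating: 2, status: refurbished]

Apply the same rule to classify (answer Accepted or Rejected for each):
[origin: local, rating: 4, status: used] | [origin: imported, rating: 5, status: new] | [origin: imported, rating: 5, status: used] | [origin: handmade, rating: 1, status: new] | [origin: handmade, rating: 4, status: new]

Accepted, Accepted, Accepted, Rejected, Accepted

Rule: rating ≥ 4. This holds for each 'Accepted' example and fails for each 'Rejected' one.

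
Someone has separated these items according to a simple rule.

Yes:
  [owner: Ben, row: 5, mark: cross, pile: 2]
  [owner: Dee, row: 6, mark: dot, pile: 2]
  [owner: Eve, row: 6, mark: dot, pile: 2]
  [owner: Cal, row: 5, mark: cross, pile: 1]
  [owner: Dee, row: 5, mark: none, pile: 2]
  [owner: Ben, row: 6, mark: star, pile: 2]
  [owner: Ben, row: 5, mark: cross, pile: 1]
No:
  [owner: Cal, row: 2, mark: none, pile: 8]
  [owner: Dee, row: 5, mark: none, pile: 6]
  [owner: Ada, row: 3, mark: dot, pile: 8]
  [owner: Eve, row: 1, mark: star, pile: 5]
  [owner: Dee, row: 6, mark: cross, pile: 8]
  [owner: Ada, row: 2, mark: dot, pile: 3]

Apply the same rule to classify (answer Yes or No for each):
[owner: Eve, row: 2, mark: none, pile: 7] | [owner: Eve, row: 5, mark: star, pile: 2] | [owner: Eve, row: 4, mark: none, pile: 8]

One predicate separates the groups cleanly: pile ≤ 2.

No, Yes, No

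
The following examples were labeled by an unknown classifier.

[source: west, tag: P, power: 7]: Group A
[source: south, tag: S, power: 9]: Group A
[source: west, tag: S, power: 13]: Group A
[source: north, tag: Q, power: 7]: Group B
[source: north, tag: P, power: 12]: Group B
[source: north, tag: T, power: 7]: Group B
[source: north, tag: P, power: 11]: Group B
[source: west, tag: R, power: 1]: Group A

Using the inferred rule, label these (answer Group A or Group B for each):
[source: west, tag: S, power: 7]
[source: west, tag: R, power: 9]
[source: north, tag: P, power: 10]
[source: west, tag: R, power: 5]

'Group A' ⟺ source is not north.
[source: west, tag: S, power: 7]: Group A (source is west). [source: west, tag: R, power: 9]: Group A (source is west). [source: north, tag: P, power: 10]: Group B (source is north). [source: west, tag: R, power: 5]: Group A (source is west).

Group A, Group A, Group B, Group A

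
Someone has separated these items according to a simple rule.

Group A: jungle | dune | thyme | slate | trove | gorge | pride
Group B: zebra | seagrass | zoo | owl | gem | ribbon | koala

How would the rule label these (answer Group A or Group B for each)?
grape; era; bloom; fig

Group A, Group B, Group B, Group B

The pattern is that an item is 'Group A' exactly when: ends with 'e'.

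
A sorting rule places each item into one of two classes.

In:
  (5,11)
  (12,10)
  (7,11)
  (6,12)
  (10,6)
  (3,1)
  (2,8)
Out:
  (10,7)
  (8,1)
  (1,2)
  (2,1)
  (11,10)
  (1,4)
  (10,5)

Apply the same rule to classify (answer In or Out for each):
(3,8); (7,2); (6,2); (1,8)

Out, Out, In, Out

'In' ⟺ sum is even.
(3,8) — 3+8 = 11, hence Out.
(7,2) — 7+2 = 9, hence Out.
(6,2) — 6+2 = 8, hence In.
(1,8) — 1+8 = 9, hence Out.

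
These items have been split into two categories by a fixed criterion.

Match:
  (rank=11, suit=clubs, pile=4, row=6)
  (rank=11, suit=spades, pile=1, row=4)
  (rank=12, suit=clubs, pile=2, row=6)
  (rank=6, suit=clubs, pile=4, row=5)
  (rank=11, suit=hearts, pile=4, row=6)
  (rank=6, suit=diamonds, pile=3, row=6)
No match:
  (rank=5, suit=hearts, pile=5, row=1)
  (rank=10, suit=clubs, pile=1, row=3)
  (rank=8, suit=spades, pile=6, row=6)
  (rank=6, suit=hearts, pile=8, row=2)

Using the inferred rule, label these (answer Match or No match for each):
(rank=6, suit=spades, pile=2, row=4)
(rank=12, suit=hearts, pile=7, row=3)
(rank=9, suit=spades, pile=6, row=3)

The distinguishing property — pile ≤ 4 AND row ≥ 4 — holds for all the 'Match' cases and none of the 'No match' cases.

Match, No match, No match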